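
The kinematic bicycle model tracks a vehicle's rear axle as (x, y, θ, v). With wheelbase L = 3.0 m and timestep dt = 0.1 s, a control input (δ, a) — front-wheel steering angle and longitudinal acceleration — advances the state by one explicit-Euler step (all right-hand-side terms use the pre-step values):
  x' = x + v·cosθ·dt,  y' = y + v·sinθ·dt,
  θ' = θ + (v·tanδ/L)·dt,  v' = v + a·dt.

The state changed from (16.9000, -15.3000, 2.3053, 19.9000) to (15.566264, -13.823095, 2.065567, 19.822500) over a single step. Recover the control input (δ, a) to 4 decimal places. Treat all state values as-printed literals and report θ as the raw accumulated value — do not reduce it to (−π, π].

δ = -0.3468, a = -0.7750

a = (v'−v)/dt = (-0.077500)/0.1 = -0.7750
Δθ = θ'−θ = -0.239733;  (v·dt/L) = 19.9000·0.1/3.0 = 0.663333
tan δ = Δθ·L/(v·dt) = -0.361407  →  δ = -0.3468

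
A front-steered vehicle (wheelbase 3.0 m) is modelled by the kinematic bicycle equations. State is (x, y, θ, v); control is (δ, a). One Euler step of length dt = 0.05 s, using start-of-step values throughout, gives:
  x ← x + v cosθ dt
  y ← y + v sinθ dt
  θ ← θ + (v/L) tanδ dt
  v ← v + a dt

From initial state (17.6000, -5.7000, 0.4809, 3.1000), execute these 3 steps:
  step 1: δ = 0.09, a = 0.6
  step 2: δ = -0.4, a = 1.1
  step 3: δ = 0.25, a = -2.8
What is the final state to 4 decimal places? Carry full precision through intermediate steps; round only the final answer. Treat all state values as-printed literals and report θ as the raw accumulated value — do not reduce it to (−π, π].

(18.0183, -5.4841, 0.4771, 3.0450)

after step 1 (δ=0.09, a=0.6): (17.737420, -5.628301, 0.485563, 3.130000)
after step 2 (δ=-0.4, a=1.1): (17.875830, -5.555261, 0.463507, 3.185000)
after step 3 (δ=0.25, a=-2.8): (18.018278, -5.484062, 0.477061, 3.045000)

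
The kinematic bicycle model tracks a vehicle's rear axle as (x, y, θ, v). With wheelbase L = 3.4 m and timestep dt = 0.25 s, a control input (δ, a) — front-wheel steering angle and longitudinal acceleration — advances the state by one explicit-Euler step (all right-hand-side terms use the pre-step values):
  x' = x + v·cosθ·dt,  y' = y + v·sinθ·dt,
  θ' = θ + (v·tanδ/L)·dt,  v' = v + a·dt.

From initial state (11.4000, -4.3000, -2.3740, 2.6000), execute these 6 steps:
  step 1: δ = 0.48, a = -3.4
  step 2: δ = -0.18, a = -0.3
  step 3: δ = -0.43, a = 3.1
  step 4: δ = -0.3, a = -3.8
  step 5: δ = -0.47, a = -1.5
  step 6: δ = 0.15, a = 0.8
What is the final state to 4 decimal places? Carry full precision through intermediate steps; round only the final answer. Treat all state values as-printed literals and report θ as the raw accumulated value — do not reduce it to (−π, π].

after step 1 (δ=0.48, a=-3.4): (10.932270, -4.751363, -2.274471, 1.750000)
after step 2 (δ=-0.18, a=-0.3): (10.649197, -5.084944, -2.297887, 1.675000)
after step 3 (δ=-0.43, a=3.1): (10.370854, -5.397797, -2.354371, 2.450000)
after step 4 (δ=-0.3, a=-3.8): (9.938542, -5.831688, -2.410097, 1.500000)
after step 5 (δ=-0.47, a=-1.5): (9.659476, -6.082182, -2.466123, 1.125000)
after step 6 (δ=0.15, a=0.8): (9.439985, -6.258038, -2.453621, 1.325000)

(9.4400, -6.2580, -2.4536, 1.3250)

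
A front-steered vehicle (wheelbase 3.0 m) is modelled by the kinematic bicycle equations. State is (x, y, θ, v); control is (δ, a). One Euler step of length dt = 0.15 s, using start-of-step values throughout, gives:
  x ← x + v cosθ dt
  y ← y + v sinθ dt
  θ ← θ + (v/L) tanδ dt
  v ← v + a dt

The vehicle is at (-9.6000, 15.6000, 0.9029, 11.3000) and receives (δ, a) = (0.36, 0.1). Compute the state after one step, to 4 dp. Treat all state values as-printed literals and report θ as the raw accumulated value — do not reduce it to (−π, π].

x' = -9.6000 + 11.3000·cos(0.9029)·0.15 = -8.5502
y' = 15.6000 + 11.3000·sin(0.9029)·0.15 = 16.9308
θ' = 0.9029 + (11.3000/3.0)·tan(0.36)·0.15 = 1.1156
v' = 11.3000 + 0.1000·0.15 = 11.3150

(-8.5502, 16.9308, 1.1156, 11.3150)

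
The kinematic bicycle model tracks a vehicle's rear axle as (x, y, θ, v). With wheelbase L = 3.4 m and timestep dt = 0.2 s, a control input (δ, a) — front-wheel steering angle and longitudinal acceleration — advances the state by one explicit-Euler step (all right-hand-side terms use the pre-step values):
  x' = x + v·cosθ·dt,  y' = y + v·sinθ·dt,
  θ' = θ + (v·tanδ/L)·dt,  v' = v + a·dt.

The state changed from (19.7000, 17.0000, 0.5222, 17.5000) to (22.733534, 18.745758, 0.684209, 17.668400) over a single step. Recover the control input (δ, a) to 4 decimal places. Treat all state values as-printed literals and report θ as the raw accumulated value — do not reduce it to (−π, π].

δ = 0.1561, a = 0.8420

a = (v'−v)/dt = (0.168400)/0.2 = 0.8420
Δθ = θ'−θ = 0.162009;  (v·dt/L) = 17.5000·0.2/3.4 = 1.029412
tan δ = Δθ·L/(v·dt) = 0.157380  →  δ = 0.1561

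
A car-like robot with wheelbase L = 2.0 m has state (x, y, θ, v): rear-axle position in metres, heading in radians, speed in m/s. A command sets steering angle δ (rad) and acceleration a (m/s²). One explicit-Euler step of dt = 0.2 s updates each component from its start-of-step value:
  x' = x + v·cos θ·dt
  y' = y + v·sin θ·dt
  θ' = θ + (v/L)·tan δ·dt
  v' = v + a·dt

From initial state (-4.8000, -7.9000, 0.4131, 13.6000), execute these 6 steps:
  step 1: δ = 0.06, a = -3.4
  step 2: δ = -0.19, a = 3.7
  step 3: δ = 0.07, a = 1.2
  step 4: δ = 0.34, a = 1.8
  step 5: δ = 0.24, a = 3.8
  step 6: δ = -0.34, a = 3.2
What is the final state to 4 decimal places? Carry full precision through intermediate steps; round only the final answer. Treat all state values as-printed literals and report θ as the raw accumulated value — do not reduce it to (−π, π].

after step 1 (δ=0.06, a=-3.4): (-2.308804, -6.808055, 0.494798, 12.920000)
after step 2 (δ=-0.19, a=3.7): (-0.034717, -5.581032, 0.246321, 13.660000)
after step 3 (δ=0.07, a=1.2): (2.614820, -4.914868, 0.342097, 13.900000)
after step 4 (δ=0.34, a=1.8): (5.233728, -3.982279, 0.833792, 14.260000)
after step 5 (δ=0.24, a=3.8): (7.150480, -1.870416, 1.182758, 15.020000)
after step 6 (δ=-0.34, a=3.2): (8.287115, 0.910245, 0.651445, 15.660000)

(8.2871, 0.9102, 0.6514, 15.6600)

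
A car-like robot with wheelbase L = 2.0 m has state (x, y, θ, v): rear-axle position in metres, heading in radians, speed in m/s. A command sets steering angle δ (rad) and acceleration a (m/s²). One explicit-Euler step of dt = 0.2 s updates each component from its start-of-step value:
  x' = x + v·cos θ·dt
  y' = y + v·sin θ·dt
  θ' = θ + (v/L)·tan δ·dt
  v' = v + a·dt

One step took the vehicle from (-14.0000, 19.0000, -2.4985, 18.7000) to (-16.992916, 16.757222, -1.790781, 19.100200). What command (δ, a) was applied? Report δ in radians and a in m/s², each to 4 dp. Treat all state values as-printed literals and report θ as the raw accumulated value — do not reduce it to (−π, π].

a = (v'−v)/dt = (0.400200)/0.2 = 2.0010
Δθ = θ'−θ = 0.707719;  (v·dt/L) = 18.7000·0.2/2.0 = 1.870000
tan δ = Δθ·L/(v·dt) = 0.378459  →  δ = 0.3618

δ = 0.3618, a = 2.0010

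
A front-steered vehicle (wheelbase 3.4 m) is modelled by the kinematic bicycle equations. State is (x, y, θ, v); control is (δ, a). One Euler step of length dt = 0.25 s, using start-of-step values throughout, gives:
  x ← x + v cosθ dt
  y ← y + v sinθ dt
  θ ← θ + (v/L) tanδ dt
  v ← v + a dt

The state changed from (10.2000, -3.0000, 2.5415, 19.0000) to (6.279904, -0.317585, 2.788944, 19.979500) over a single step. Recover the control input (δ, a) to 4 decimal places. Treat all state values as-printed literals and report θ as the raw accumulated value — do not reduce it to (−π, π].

a = (v'−v)/dt = (0.979500)/0.25 = 3.9180
Δθ = θ'−θ = 0.247444;  (v·dt/L) = 19.0000·0.25/3.4 = 1.397059
tan δ = Δθ·L/(v·dt) = 0.177118  →  δ = 0.1753

δ = 0.1753, a = 3.9180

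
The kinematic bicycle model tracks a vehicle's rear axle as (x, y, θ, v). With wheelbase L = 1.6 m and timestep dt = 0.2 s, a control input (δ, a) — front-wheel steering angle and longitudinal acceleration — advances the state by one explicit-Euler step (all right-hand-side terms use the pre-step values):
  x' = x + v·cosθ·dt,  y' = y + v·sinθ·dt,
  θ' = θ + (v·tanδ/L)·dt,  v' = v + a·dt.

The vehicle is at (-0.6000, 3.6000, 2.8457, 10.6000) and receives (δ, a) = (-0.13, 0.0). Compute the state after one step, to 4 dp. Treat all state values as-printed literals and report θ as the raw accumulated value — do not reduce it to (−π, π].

x' = -0.6000 + 10.6000·cos(2.8457)·0.2 = -2.6279
y' = 3.6000 + 10.6000·sin(2.8457)·0.2 = 4.2182
θ' = 2.8457 + (10.6000/1.6)·tan(-0.13)·0.2 = 2.6725
v' = 10.6000 + 0.0000·0.2 = 10.6000

(-2.6279, 4.2182, 2.6725, 10.6000)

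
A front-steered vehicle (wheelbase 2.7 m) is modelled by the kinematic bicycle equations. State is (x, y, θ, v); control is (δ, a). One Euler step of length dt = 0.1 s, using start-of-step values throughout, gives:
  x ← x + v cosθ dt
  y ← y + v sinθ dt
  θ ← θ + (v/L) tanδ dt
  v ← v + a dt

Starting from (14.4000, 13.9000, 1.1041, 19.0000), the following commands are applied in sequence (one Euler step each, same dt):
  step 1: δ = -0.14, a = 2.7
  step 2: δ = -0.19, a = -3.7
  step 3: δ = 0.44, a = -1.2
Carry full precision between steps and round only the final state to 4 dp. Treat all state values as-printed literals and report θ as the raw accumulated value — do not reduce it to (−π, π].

after step 1 (δ=-0.14, a=2.7): (15.254883, 15.596813, 1.004933, 19.270000)
after step 2 (δ=-0.19, a=-3.7): (16.288034, 17.223444, 0.867673, 18.900000)
after step 3 (δ=0.44, a=-1.2): (17.510114, 18.665186, 1.197220, 18.780000)

(17.5101, 18.6652, 1.1972, 18.7800)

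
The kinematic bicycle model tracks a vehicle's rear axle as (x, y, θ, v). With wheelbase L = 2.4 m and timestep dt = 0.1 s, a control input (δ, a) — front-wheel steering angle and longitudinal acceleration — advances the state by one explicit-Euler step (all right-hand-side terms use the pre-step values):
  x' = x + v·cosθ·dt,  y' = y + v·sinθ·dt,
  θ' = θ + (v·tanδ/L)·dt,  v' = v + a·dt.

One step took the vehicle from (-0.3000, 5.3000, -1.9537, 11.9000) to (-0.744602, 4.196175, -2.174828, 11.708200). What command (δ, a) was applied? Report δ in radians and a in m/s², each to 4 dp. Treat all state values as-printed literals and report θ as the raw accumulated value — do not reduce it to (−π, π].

a = (v'−v)/dt = (-0.191800)/0.1 = -1.9180
Δθ = θ'−θ = -0.221128;  (v·dt/L) = 11.9000·0.1/2.4 = 0.495833
tan δ = Δθ·L/(v·dt) = -0.445972  →  δ = -0.4195

δ = -0.4195, a = -1.9180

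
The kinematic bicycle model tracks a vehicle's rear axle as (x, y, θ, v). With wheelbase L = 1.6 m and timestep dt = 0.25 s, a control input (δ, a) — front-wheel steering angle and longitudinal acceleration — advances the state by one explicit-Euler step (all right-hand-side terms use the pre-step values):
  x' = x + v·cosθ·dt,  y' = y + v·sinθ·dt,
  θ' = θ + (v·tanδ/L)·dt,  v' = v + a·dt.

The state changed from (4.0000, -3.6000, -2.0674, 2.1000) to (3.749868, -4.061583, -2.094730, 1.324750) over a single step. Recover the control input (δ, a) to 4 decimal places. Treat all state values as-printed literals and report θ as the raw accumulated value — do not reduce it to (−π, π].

δ = -0.0831, a = -3.1010

a = (v'−v)/dt = (-0.775250)/0.25 = -3.1010
Δθ = θ'−θ = -0.027330;  (v·dt/L) = 2.1000·0.25/1.6 = 0.328125
tan δ = Δθ·L/(v·dt) = -0.083291  →  δ = -0.0831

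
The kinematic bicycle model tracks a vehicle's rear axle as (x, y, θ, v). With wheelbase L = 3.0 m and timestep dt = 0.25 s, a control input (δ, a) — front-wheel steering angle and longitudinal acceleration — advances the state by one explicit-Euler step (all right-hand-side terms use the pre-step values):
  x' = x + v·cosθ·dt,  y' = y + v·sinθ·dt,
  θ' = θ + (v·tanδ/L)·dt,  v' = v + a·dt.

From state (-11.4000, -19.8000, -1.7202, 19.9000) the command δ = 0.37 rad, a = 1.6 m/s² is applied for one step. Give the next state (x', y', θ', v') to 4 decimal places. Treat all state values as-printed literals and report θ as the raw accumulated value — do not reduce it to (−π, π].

x' = -11.4000 + 19.9000·cos(-1.7202)·0.25 = -12.1405
y' = -19.8000 + 19.9000·sin(-1.7202)·0.25 = -24.7196
θ' = -1.7202 + (19.9000/3.0)·tan(0.37)·0.25 = -1.0770
v' = 19.9000 + 1.6000·0.25 = 20.3000

(-12.1405, -24.7196, -1.0770, 20.3000)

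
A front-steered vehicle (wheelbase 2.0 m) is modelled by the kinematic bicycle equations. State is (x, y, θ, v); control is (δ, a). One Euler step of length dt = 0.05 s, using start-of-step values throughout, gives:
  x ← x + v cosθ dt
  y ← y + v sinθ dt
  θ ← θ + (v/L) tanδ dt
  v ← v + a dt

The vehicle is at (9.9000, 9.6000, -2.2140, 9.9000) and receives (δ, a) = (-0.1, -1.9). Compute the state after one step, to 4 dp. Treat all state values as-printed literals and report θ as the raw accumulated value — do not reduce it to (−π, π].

x' = 9.9000 + 9.9000·cos(-2.2140)·0.05 = 9.6031
y' = 9.6000 + 9.9000·sin(-2.2140)·0.05 = 9.2039
θ' = -2.2140 + (9.9000/2.0)·tan(-0.1)·0.05 = -2.2388
v' = 9.9000 − 1.9000·0.05 = 9.8050

(9.6031, 9.2039, -2.2388, 9.8050)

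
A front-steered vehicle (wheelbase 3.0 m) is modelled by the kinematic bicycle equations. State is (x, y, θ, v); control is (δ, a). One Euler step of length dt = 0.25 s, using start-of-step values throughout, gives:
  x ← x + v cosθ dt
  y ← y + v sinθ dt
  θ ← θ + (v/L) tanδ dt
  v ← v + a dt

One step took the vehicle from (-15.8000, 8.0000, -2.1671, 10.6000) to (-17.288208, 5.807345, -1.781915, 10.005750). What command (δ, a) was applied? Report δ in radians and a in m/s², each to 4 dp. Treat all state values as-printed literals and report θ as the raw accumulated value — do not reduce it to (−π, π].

δ = 0.4112, a = -2.3770

a = (v'−v)/dt = (-0.594250)/0.25 = -2.3770
Δθ = θ'−θ = 0.385185;  (v·dt/L) = 10.6000·0.25/3.0 = 0.883333
tan δ = Δθ·L/(v·dt) = 0.436058  →  δ = 0.4112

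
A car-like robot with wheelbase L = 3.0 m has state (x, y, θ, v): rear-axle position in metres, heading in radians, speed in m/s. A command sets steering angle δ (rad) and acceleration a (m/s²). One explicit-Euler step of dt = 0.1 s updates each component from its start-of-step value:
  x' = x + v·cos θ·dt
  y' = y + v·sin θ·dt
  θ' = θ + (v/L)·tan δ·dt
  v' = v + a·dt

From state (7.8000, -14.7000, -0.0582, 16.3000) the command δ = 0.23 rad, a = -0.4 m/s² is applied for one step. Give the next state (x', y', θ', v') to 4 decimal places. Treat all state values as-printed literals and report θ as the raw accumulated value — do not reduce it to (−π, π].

(9.4272, -14.7948, 0.0690, 16.2600)

x' = 7.8000 + 16.3000·cos(-0.0582)·0.1 = 9.4272
y' = -14.7000 + 16.3000·sin(-0.0582)·0.1 = -14.7948
θ' = -0.0582 + (16.3000/3.0)·tan(0.23)·0.1 = 0.0690
v' = 16.3000 − 0.4000·0.1 = 16.2600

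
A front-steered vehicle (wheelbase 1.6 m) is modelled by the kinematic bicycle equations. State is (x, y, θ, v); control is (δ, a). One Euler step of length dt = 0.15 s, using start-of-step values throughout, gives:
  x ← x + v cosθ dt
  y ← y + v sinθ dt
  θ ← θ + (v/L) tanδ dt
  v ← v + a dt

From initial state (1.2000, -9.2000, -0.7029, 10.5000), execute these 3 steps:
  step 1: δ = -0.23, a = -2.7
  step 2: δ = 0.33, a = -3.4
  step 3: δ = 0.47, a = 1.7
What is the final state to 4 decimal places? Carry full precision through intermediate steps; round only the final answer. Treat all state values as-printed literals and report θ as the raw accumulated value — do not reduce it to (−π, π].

after step 1 (δ=-0.23, a=-2.7): (2.401679, -10.218132, -0.933385, 10.095000)
after step 2 (δ=0.33, a=-3.4): (3.302835, -11.435042, -0.609217, 9.585000)
after step 3 (δ=0.47, a=1.7): (4.481928, -12.257760, -0.152762, 9.840000)

(4.4819, -12.2578, -0.1528, 9.8400)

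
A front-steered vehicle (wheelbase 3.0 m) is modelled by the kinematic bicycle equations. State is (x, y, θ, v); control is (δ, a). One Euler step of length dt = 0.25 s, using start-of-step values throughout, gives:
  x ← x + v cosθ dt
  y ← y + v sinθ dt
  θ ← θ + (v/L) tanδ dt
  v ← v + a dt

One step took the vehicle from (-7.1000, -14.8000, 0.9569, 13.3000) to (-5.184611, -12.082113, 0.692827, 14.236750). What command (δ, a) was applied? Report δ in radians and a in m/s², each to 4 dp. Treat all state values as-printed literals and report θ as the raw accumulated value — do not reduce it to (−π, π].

a = (v'−v)/dt = (0.936750)/0.25 = 3.7470
Δθ = θ'−θ = -0.264073;  (v·dt/L) = 13.3000·0.25/3.0 = 1.108333
tan δ = Δθ·L/(v·dt) = -0.238261  →  δ = -0.2339

δ = -0.2339, a = 3.7470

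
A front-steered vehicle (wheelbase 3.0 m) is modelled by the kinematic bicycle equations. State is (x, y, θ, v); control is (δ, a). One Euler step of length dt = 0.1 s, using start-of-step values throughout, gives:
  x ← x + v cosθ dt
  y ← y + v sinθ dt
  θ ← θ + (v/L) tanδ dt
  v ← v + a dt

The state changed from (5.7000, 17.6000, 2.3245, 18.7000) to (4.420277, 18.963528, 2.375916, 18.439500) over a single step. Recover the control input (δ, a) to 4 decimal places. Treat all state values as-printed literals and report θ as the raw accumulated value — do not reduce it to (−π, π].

δ = 0.0823, a = -2.6050

a = (v'−v)/dt = (-0.260500)/0.1 = -2.6050
Δθ = θ'−θ = 0.051416;  (v·dt/L) = 18.7000·0.1/3.0 = 0.623333
tan δ = Δθ·L/(v·dt) = 0.082486  →  δ = 0.0823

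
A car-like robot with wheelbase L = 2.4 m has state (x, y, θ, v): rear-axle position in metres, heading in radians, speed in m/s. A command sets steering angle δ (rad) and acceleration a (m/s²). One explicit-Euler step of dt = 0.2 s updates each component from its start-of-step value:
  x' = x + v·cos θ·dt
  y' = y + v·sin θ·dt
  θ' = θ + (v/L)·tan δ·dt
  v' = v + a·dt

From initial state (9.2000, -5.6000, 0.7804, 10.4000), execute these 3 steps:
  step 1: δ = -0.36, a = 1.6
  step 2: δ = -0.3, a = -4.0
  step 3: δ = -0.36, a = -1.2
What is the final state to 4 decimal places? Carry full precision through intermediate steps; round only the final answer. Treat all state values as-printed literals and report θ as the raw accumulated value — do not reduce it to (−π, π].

after step 1 (δ=-0.36, a=1.6): (10.678115, -4.136587, 0.454184, 10.720000)
after step 2 (δ=-0.3, a=-4.0): (12.604755, -3.195952, 0.177844, 9.920000)
after step 3 (δ=-0.36, a=-1.2): (14.557462, -2.844967, -0.133316, 9.680000)

(14.5575, -2.8450, -0.1333, 9.6800)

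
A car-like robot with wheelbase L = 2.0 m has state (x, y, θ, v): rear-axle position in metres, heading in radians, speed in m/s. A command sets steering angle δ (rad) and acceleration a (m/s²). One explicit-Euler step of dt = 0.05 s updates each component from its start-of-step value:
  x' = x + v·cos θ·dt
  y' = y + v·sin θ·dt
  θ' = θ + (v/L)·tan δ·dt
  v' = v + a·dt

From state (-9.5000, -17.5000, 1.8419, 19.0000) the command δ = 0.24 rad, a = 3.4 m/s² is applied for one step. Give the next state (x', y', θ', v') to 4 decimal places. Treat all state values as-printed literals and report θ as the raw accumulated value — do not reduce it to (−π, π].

x' = -9.5000 + 19.0000·cos(1.8419)·0.05 = -9.7544
y' = -17.5000 + 19.0000·sin(1.8419)·0.05 = -16.5847
θ' = 1.8419 + (19.0000/2.0)·tan(0.24)·0.05 = 1.9581
v' = 19.0000 + 3.4000·0.05 = 19.1700

(-9.7544, -16.5847, 1.9581, 19.1700)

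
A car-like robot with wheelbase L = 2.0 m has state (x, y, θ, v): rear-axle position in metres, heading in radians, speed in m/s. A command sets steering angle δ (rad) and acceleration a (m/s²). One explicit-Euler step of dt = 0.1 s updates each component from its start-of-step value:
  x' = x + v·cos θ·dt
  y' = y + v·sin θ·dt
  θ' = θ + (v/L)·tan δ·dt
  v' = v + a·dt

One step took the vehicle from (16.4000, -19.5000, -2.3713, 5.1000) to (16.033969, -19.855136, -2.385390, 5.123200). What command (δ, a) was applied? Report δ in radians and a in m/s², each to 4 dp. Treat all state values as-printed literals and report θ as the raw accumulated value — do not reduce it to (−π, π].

δ = -0.0552, a = 0.2320

a = (v'−v)/dt = (0.023200)/0.1 = 0.2320
Δθ = θ'−θ = -0.014090;  (v·dt/L) = 5.1000·0.1/2.0 = 0.255000
tan δ = Δθ·L/(v·dt) = -0.055255  →  δ = -0.0552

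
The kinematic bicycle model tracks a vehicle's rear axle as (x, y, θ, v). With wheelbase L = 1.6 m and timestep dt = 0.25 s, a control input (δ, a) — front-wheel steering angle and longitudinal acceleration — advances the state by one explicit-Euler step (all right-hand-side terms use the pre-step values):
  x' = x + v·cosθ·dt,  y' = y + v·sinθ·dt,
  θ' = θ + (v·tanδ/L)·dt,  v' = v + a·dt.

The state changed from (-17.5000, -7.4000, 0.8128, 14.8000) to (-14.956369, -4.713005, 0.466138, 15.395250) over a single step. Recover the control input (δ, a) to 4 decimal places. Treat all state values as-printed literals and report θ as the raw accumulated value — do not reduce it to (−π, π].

δ = -0.1488, a = 2.3810

a = (v'−v)/dt = (0.595250)/0.25 = 2.3810
Δθ = θ'−θ = -0.346662;  (v·dt/L) = 14.8000·0.25/1.6 = 2.312500
tan δ = Δθ·L/(v·dt) = -0.149908  →  δ = -0.1488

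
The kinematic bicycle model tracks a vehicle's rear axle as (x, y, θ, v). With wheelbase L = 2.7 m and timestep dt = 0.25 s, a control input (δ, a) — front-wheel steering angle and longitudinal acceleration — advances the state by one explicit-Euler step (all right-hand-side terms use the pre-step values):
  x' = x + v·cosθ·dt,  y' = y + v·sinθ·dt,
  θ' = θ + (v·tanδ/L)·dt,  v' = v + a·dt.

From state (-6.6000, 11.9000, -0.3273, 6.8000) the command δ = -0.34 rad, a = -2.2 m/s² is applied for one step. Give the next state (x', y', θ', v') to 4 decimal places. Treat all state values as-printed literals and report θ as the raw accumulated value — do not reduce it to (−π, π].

(-4.9902, 11.3535, -0.5500, 6.2500)

x' = -6.6000 + 6.8000·cos(-0.3273)·0.25 = -4.9902
y' = 11.9000 + 6.8000·sin(-0.3273)·0.25 = 11.3535
θ' = -0.3273 + (6.8000/2.7)·tan(-0.34)·0.25 = -0.5500
v' = 6.8000 − 2.2000·0.25 = 6.2500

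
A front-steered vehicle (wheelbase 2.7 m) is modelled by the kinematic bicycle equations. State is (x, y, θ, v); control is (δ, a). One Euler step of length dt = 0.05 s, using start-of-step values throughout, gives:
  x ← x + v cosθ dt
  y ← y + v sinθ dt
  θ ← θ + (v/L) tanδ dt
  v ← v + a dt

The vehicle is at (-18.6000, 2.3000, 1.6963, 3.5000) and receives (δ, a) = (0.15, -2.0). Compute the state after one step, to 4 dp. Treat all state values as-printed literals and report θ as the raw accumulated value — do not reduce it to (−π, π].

(-18.6219, 2.4736, 1.7061, 3.4000)

x' = -18.6000 + 3.5000·cos(1.6963)·0.05 = -18.6219
y' = 2.3000 + 3.5000·sin(1.6963)·0.05 = 2.4736
θ' = 1.6963 + (3.5000/2.7)·tan(0.15)·0.05 = 1.7061
v' = 3.5000 − 2.0000·0.05 = 3.4000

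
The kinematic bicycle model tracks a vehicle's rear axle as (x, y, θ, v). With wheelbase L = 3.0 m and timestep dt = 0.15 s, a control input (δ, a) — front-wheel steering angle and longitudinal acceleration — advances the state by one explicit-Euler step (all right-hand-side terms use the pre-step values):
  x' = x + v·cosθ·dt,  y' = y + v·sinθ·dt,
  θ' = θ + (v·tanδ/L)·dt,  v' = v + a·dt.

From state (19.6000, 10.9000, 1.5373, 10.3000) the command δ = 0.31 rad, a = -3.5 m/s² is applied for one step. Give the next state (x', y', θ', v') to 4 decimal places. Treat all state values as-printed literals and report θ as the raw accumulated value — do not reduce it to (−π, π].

(19.6517, 12.4441, 1.7023, 9.7750)

x' = 19.6000 + 10.3000·cos(1.5373)·0.15 = 19.6517
y' = 10.9000 + 10.3000·sin(1.5373)·0.15 = 12.4441
θ' = 1.5373 + (10.3000/3.0)·tan(0.31)·0.15 = 1.7023
v' = 10.3000 − 3.5000·0.15 = 9.7750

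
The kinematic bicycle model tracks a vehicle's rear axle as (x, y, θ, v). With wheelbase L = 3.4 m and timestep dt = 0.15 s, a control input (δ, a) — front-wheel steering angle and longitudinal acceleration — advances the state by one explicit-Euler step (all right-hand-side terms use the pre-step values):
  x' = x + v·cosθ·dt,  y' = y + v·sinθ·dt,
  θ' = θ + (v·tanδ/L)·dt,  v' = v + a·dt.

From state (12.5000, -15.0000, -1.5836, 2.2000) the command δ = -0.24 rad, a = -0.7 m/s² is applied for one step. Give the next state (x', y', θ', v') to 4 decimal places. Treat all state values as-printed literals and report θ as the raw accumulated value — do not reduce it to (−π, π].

(12.4958, -15.3300, -1.6074, 2.0950)

x' = 12.5000 + 2.2000·cos(-1.5836)·0.15 = 12.4958
y' = -15.0000 + 2.2000·sin(-1.5836)·0.15 = -15.3300
θ' = -1.5836 + (2.2000/3.4)·tan(-0.24)·0.15 = -1.6074
v' = 2.2000 − 0.7000·0.15 = 2.0950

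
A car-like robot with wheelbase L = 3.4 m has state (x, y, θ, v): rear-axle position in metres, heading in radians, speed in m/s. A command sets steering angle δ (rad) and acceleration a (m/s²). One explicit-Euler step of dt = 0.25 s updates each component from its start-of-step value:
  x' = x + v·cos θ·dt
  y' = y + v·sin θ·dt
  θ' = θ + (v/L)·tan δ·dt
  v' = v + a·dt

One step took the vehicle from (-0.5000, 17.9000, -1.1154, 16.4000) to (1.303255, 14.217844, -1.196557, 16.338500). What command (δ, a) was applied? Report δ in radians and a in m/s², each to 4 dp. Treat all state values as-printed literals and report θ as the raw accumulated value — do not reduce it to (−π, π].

δ = -0.0672, a = -0.2460

a = (v'−v)/dt = (-0.061500)/0.25 = -0.2460
Δθ = θ'−θ = -0.081157;  (v·dt/L) = 16.4000·0.25/3.4 = 1.205882
tan δ = Δθ·L/(v·dt) = -0.067301  →  δ = -0.0672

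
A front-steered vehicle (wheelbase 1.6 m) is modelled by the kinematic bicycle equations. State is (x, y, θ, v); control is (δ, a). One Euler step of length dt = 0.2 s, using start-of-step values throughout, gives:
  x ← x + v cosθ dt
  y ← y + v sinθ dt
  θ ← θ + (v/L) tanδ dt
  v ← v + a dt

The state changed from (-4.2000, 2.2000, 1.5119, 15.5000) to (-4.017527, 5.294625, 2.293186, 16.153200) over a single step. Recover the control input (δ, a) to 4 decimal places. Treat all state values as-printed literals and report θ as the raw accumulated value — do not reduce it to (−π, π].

δ = 0.3833, a = 3.2660

a = (v'−v)/dt = (0.653200)/0.2 = 3.2660
Δθ = θ'−θ = 0.781286;  (v·dt/L) = 15.5000·0.2/1.6 = 1.937500
tan δ = Δθ·L/(v·dt) = 0.403244  →  δ = 0.3833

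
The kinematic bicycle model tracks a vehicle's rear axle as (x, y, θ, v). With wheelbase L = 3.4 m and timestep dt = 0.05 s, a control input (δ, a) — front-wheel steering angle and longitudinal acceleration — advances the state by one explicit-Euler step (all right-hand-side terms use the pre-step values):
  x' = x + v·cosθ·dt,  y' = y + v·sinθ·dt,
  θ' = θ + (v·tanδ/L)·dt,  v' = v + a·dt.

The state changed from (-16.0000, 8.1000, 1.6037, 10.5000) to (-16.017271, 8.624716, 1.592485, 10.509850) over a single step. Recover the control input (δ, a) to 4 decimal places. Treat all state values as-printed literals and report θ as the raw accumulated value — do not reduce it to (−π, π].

δ = -0.0725, a = 0.1970

a = (v'−v)/dt = (0.009850)/0.05 = 0.1970
Δθ = θ'−θ = -0.011215;  (v·dt/L) = 10.5000·0.05/3.4 = 0.154412
tan δ = Δθ·L/(v·dt) = -0.072630  →  δ = -0.0725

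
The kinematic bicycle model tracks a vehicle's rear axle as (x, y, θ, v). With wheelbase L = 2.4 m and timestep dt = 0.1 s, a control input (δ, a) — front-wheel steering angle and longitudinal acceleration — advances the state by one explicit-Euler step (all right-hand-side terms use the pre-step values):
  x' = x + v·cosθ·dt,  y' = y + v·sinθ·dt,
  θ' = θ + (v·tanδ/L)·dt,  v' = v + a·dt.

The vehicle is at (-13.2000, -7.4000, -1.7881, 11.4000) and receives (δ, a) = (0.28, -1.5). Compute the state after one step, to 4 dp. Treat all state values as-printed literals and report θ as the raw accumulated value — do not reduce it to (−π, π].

x' = -13.2000 + 11.4000·cos(-1.7881)·0.1 = -13.4458
y' = -7.4000 + 11.4000·sin(-1.7881)·0.1 = -8.5132
θ' = -1.7881 + (11.4000/2.4)·tan(0.28)·0.1 = -1.6515
v' = 11.4000 − 1.5000·0.1 = 11.2500

(-13.4458, -8.5132, -1.6515, 11.2500)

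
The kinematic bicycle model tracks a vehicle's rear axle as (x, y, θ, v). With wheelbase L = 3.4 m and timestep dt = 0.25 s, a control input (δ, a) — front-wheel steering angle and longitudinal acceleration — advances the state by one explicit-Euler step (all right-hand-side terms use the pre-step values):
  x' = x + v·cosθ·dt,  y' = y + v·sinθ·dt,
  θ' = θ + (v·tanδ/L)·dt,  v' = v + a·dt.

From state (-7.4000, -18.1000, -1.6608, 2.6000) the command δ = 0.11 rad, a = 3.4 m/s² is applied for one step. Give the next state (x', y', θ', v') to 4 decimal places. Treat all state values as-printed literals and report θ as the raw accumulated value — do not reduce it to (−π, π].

x' = -7.4000 + 2.6000·cos(-1.6608)·0.25 = -7.4584
y' = -18.1000 + 2.6000·sin(-1.6608)·0.25 = -18.7474
θ' = -1.6608 + (2.6000/3.4)·tan(0.11)·0.25 = -1.6397
v' = 2.6000 + 3.4000·0.25 = 3.4500

(-7.4584, -18.7474, -1.6397, 3.4500)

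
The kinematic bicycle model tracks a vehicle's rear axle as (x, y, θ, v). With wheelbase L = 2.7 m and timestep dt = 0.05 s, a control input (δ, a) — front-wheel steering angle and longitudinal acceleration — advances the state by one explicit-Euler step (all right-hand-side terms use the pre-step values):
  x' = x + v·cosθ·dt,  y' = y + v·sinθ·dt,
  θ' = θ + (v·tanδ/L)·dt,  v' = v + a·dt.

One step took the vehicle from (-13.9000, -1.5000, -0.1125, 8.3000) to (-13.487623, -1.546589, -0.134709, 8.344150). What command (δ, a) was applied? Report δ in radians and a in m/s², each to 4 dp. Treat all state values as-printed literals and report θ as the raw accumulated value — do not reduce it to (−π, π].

δ = -0.1435, a = 0.8830

a = (v'−v)/dt = (0.044150)/0.05 = 0.8830
Δθ = θ'−θ = -0.022209;  (v·dt/L) = 8.3000·0.05/2.7 = 0.153704
tan δ = Δθ·L/(v·dt) = -0.144492  →  δ = -0.1435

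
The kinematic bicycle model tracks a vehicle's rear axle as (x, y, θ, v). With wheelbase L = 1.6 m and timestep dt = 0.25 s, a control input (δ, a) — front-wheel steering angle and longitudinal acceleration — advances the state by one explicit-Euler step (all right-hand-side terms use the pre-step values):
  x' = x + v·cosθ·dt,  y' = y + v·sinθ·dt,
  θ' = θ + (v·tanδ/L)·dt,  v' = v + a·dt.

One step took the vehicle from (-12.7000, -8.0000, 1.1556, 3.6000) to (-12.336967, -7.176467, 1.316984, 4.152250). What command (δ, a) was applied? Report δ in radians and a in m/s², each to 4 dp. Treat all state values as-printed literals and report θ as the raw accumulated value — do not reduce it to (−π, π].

a = (v'−v)/dt = (0.552250)/0.25 = 2.2090
Δθ = θ'−θ = 0.161384;  (v·dt/L) = 3.6000·0.25/1.6 = 0.562500
tan δ = Δθ·L/(v·dt) = 0.286905  →  δ = 0.2794

δ = 0.2794, a = 2.2090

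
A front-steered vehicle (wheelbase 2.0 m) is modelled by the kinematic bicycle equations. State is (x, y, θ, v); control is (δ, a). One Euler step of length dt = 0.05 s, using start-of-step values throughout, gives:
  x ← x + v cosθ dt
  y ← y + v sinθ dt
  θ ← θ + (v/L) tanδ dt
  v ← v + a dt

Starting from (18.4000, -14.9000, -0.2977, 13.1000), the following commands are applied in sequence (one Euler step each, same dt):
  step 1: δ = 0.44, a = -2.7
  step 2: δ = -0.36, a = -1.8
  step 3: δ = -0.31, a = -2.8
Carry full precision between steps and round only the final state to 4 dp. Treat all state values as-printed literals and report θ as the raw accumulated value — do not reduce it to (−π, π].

after step 1 (δ=0.44, a=-2.7): (19.026189, -15.092126, -0.143519, 12.965000)
after step 2 (δ=-0.36, a=-1.8): (19.667774, -15.184843, -0.265521, 12.875000)
after step 3 (δ=-0.31, a=-2.8): (20.288965, -15.353771, -0.368626, 12.735000)

(20.2890, -15.3538, -0.3686, 12.7350)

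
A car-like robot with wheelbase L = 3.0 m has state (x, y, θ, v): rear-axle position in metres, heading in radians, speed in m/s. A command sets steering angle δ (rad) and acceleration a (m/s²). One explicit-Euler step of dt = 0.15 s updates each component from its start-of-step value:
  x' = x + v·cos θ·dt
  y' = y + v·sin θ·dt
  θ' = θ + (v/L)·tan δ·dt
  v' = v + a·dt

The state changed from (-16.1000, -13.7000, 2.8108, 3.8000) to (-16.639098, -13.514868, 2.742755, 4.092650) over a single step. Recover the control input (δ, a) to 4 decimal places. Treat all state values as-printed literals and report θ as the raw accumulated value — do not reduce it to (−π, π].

a = (v'−v)/dt = (0.292650)/0.15 = 1.9510
Δθ = θ'−θ = -0.068045;  (v·dt/L) = 3.8000·0.15/3.0 = 0.190000
tan δ = Δθ·L/(v·dt) = -0.358132  →  δ = -0.3439

δ = -0.3439, a = 1.9510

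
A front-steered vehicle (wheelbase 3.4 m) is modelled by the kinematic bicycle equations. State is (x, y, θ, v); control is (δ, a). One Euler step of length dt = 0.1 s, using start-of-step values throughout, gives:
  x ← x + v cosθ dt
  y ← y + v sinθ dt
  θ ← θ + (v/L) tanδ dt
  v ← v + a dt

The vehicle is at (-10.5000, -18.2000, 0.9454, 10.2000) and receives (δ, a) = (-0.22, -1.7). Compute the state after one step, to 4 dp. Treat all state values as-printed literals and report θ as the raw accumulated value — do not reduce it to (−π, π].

x' = -10.5000 + 10.2000·cos(0.9454)·0.1 = -9.9029
y' = -18.2000 + 10.2000·sin(0.9454)·0.1 = -17.3731
θ' = 0.9454 + (10.2000/3.4)·tan(-0.22)·0.1 = 0.8783
v' = 10.2000 − 1.7000·0.1 = 10.0300

(-9.9029, -17.3731, 0.8783, 10.0300)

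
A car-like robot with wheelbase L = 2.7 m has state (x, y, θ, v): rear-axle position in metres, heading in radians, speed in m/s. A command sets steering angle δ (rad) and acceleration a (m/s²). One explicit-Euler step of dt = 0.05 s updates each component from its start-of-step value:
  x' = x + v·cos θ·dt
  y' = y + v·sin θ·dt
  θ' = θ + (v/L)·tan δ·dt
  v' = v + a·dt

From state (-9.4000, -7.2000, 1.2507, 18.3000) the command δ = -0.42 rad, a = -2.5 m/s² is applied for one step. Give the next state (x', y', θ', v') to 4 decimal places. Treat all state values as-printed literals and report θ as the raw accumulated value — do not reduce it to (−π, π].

x' = -9.4000 + 18.3000·cos(1.2507)·0.05 = -9.1121
y' = -7.2000 + 18.3000·sin(1.2507)·0.05 = -6.3315
θ' = 1.2507 + (18.3000/2.7)·tan(-0.42)·0.05 = 1.0994
v' = 18.3000 − 2.5000·0.05 = 18.1750

(-9.1121, -6.3315, 1.0994, 18.1750)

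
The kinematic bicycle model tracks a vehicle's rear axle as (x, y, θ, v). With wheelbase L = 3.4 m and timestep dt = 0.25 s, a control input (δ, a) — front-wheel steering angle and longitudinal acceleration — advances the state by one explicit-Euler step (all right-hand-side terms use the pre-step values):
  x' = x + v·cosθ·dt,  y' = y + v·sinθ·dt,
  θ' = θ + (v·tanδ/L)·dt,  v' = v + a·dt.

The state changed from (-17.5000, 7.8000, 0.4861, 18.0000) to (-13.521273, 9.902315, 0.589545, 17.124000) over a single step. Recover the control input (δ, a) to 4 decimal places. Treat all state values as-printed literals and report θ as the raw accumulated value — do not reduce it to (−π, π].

a = (v'−v)/dt = (-0.876000)/0.25 = -3.5040
Δθ = θ'−θ = 0.103445;  (v·dt/L) = 18.0000·0.25/3.4 = 1.323529
tan δ = Δθ·L/(v·dt) = 0.078158  →  δ = 0.0780

δ = 0.0780, a = -3.5040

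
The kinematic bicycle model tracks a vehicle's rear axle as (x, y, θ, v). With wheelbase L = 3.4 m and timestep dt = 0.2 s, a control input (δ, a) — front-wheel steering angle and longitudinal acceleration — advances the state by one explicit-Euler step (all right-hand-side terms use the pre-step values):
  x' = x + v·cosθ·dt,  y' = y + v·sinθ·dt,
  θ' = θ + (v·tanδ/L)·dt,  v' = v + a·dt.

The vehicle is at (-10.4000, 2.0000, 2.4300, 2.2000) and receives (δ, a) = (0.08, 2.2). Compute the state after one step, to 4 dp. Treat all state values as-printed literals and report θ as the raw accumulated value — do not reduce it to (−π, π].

(-10.7332, 2.2873, 2.4404, 2.6400)

x' = -10.4000 + 2.2000·cos(2.4300)·0.2 = -10.7332
y' = 2.0000 + 2.2000·sin(2.4300)·0.2 = 2.2873
θ' = 2.4300 + (2.2000/3.4)·tan(0.08)·0.2 = 2.4404
v' = 2.2000 + 2.2000·0.2 = 2.6400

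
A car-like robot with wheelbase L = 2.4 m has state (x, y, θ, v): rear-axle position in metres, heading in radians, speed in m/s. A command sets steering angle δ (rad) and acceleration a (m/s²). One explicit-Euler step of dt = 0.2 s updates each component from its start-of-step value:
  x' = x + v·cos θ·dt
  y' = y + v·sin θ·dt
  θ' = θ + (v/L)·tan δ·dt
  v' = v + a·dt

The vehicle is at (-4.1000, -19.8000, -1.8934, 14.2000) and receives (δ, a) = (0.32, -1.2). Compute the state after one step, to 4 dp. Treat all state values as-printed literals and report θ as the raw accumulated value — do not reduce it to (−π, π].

(-5.0004, -22.4935, -1.5013, 13.9600)

x' = -4.1000 + 14.2000·cos(-1.8934)·0.2 = -5.0004
y' = -19.8000 + 14.2000·sin(-1.8934)·0.2 = -22.4935
θ' = -1.8934 + (14.2000/2.4)·tan(0.32)·0.2 = -1.5013
v' = 14.2000 − 1.2000·0.2 = 13.9600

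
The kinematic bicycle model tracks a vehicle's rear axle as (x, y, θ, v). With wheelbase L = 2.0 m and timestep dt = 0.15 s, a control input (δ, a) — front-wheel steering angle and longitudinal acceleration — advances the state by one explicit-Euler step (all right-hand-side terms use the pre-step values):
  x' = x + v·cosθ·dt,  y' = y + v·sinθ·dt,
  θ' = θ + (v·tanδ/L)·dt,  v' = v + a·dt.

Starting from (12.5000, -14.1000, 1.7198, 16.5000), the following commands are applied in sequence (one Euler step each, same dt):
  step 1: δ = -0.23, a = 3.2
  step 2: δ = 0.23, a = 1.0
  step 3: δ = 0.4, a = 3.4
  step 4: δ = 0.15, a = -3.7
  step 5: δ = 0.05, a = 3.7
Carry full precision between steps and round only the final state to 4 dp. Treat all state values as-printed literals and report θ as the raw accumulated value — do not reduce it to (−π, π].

(8.3728, -2.9783, 2.5355, 17.6400)

after step 1 (δ=-0.23, a=3.2): (12.132579, -11.652424, 1.430048, 16.980000)
after step 2 (δ=0.23, a=1.0): (12.489884, -9.130611, 1.728229, 17.130000)
after step 3 (δ=0.4, a=3.4): (12.087029, -6.592888, 2.271413, 17.640000)
after step 4 (δ=0.15, a=-3.7): (10.381182, -4.570167, 2.471365, 17.085000)
after step 5 (δ=0.05, a=3.7): (8.372806, -2.978277, 2.535487, 17.640000)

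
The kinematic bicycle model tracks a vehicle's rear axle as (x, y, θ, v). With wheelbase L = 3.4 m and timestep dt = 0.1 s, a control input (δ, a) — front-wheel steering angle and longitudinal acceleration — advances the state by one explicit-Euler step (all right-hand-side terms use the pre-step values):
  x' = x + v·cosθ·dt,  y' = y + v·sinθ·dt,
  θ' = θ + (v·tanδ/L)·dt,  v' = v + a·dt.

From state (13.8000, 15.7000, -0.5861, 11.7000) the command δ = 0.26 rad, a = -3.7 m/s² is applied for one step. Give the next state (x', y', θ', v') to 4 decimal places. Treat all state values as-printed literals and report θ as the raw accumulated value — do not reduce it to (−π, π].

x' = 13.8000 + 11.7000·cos(-0.5861)·0.1 = 14.7747
y' = 15.7000 + 11.7000·sin(-0.5861)·0.1 = 15.0529
θ' = -0.5861 + (11.7000/3.4)·tan(0.26)·0.1 = -0.4946
v' = 11.7000 − 3.7000·0.1 = 11.3300

(14.7747, 15.0529, -0.4946, 11.3300)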